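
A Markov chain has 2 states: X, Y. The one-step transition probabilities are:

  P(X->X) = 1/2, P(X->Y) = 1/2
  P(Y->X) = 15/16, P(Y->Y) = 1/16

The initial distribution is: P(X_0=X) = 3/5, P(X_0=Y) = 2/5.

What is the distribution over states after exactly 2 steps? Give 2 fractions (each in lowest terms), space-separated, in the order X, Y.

Propagating the distribution step by step (d_{t+1} = d_t * P):
d_0 = (X=3/5, Y=2/5)
  d_1[X] = 3/5*1/2 + 2/5*15/16 = 27/40
  d_1[Y] = 3/5*1/2 + 2/5*1/16 = 13/40
d_1 = (X=27/40, Y=13/40)
  d_2[X] = 27/40*1/2 + 13/40*15/16 = 411/640
  d_2[Y] = 27/40*1/2 + 13/40*1/16 = 229/640
d_2 = (X=411/640, Y=229/640)

Answer: 411/640 229/640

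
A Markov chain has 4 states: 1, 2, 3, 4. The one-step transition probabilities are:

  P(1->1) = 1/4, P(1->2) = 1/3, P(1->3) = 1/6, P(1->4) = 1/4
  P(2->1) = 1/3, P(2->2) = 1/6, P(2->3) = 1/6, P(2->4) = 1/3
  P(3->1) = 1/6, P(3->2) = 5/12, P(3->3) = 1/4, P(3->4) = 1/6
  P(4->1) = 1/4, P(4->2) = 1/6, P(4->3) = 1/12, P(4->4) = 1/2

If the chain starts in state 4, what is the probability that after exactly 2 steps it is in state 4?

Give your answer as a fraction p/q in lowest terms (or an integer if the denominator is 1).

Computing P^2 by repeated multiplication:
P^1 =
  1: [1/4, 1/3, 1/6, 1/4]
  2: [1/3, 1/6, 1/6, 1/3]
  3: [1/6, 5/12, 1/4, 1/6]
  4: [1/4, 1/6, 1/12, 1/2]
P^2 =
  1: [19/72, 1/4, 23/144, 47/144]
  2: [1/4, 19/72, 11/72, 1/3]
  3: [19/72, 37/144, 25/144, 11/36]
  4: [37/144, 11/48, 19/144, 55/144]

(P^2)[4 -> 4] = 55/144

Answer: 55/144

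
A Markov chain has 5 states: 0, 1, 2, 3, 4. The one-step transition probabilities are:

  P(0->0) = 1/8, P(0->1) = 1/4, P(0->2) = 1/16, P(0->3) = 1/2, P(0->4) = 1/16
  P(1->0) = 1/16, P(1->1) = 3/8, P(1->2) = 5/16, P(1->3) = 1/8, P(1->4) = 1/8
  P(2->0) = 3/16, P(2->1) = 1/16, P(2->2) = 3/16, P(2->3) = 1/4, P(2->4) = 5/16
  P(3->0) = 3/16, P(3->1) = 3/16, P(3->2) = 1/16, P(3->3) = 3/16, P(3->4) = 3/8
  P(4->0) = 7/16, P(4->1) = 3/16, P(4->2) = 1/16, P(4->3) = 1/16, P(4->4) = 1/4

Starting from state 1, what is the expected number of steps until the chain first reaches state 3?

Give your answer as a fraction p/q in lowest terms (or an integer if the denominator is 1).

Answer: 67904/13631

Derivation:
Let h_i = expected steps to first reach 3 from state i.
Boundary: h_3 = 0.
First-step equations for the other states:
  h_0 = 1 + 1/8*h_0 + 1/4*h_1 + 1/16*h_2 + 1/2*h_3 + 1/16*h_4
  h_1 = 1 + 1/16*h_0 + 3/8*h_1 + 5/16*h_2 + 1/8*h_3 + 1/8*h_4
  h_2 = 1 + 3/16*h_0 + 1/16*h_1 + 3/16*h_2 + 1/4*h_3 + 5/16*h_4
  h_4 = 1 + 7/16*h_0 + 3/16*h_1 + 1/16*h_2 + 1/16*h_3 + 1/4*h_4

Substituting h_3 = 0 and rearranging gives the linear system (I - Q) h = 1:
  [7/8, -1/4, -1/16, -1/16] . (h_0, h_1, h_2, h_4) = 1
  [-1/16, 5/8, -5/16, -1/8] . (h_0, h_1, h_2, h_4) = 1
  [-3/16, -1/16, 13/16, -5/16] . (h_0, h_1, h_2, h_4) = 1
  [-7/16, -3/16, -1/16, 3/4] . (h_0, h_1, h_2, h_4) = 1

Solving yields:
  h_0 = 43744/13631
  h_1 = 67904/13631
  h_2 = 57264/13631
  h_4 = 65440/13631

Starting state is 1, so the expected hitting time is h_1 = 67904/13631.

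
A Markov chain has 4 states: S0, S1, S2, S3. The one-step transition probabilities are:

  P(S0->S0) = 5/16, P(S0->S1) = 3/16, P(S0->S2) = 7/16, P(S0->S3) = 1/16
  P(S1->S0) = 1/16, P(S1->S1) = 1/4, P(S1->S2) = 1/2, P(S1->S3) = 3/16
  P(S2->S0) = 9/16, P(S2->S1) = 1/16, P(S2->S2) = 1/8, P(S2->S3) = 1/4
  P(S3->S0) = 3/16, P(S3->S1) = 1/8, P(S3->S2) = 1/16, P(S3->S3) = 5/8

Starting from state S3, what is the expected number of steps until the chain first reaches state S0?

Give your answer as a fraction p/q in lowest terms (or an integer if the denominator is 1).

Answer: 3472/761

Derivation:
Let h_i = expected steps to first reach S0 from state i.
Boundary: h_S0 = 0.
First-step equations for the other states:
  h_S1 = 1 + 1/16*h_S0 + 1/4*h_S1 + 1/2*h_S2 + 3/16*h_S3
  h_S2 = 1 + 9/16*h_S0 + 1/16*h_S1 + 1/8*h_S2 + 1/4*h_S3
  h_S3 = 1 + 3/16*h_S0 + 1/8*h_S1 + 1/16*h_S2 + 5/8*h_S3

Substituting h_S0 = 0 and rearranging gives the linear system (I - Q) h = 1:
  [3/4, -1/2, -3/16] . (h_S1, h_S2, h_S3) = 1
  [-1/16, 7/8, -1/4] . (h_S1, h_S2, h_S3) = 1
  [-1/8, -1/16, 3/8] . (h_S1, h_S2, h_S3) = 1

Solving yields:
  h_S1 = 3280/761
  h_S2 = 2096/761
  h_S3 = 3472/761

Starting state is S3, so the expected hitting time is h_S3 = 3472/761.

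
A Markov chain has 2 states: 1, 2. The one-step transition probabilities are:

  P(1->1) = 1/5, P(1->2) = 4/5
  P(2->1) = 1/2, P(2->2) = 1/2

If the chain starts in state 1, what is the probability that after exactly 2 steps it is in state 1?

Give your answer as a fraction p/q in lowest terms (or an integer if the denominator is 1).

Computing P^2 by repeated multiplication:
P^1 =
  1: [1/5, 4/5]
  2: [1/2, 1/2]
P^2 =
  1: [11/25, 14/25]
  2: [7/20, 13/20]

(P^2)[1 -> 1] = 11/25

Answer: 11/25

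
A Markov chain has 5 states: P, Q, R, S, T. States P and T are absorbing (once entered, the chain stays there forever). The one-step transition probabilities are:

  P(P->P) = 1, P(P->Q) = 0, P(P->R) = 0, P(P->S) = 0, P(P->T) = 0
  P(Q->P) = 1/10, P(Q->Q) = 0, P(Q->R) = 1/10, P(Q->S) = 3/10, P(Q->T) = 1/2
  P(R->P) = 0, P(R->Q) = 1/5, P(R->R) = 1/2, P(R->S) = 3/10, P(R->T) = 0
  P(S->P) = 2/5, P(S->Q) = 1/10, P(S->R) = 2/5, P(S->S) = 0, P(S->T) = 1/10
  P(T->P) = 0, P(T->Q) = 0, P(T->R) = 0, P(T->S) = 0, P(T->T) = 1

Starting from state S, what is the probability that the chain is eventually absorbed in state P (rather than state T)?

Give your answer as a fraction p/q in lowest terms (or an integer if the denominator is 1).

Answer: 205/318

Derivation:
Let a_i = P(absorbed in P | start in state i).
Boundary conditions: a_P = 1, a_T = 0.
For each transient state i, a_i = sum_j P(i->j) * a_j:
  a_Q = 1/10*a_P + 0*a_Q + 1/10*a_R + 3/10*a_S + 1/2*a_T
  a_R = 0*a_P + 1/5*a_Q + 1/2*a_R + 3/10*a_S + 0*a_T
  a_S = 2/5*a_P + 1/10*a_Q + 2/5*a_R + 0*a_S + 1/10*a_T

Substituting a_P = 1 and a_T = 0, rearrange to (I - Q) a = r where r[i] = P(i -> P):
  [1, -1/10, -3/10] . (a_Q, a_R, a_S) = 1/10
  [-1/5, 1/2, -3/10] . (a_Q, a_R, a_S) = 0
  [-1/10, -2/5, 1] . (a_Q, a_R, a_S) = 2/5

Solving yields:
  a_Q = 55/159
  a_R = 167/318
  a_S = 205/318

Starting state is S, so the absorption probability is a_S = 205/318.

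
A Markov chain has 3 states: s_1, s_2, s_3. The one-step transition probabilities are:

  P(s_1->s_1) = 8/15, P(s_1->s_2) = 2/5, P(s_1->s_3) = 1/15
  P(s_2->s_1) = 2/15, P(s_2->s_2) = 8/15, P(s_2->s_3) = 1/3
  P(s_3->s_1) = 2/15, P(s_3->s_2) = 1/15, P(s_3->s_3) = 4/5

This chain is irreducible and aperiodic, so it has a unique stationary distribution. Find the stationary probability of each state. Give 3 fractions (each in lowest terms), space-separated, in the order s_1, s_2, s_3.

Answer: 2/9 19/72 37/72

Derivation:
The stationary distribution satisfies pi = pi * P, i.e.:
  pi_s_1 = 8/15*pi_s_1 + 2/15*pi_s_2 + 2/15*pi_s_3
  pi_s_2 = 2/5*pi_s_1 + 8/15*pi_s_2 + 1/15*pi_s_3
  pi_s_3 = 1/15*pi_s_1 + 1/3*pi_s_2 + 4/5*pi_s_3
with normalization: pi_s_1 + pi_s_2 + pi_s_3 = 1.

Using the first 2 balance equations plus normalization, the linear system A*pi = b is:
  [-7/15, 2/15, 2/15] . pi = 0
  [2/5, -7/15, 1/15] . pi = 0
  [1, 1, 1] . pi = 1

Solving yields:
  pi_s_1 = 2/9
  pi_s_2 = 19/72
  pi_s_3 = 37/72

Verification (pi * P):
  2/9*8/15 + 19/72*2/15 + 37/72*2/15 = 2/9 = pi_s_1  (ok)
  2/9*2/5 + 19/72*8/15 + 37/72*1/15 = 19/72 = pi_s_2  (ok)
  2/9*1/15 + 19/72*1/3 + 37/72*4/5 = 37/72 = pi_s_3  (ok)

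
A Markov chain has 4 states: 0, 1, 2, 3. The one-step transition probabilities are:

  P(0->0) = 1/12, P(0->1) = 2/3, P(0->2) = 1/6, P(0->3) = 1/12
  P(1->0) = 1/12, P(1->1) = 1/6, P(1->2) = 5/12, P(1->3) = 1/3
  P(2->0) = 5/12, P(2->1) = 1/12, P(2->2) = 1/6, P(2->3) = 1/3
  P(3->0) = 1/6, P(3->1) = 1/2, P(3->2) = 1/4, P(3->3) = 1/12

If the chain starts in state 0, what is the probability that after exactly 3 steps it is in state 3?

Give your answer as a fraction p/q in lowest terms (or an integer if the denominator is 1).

Computing P^3 by repeated multiplication:
P^1 =
  0: [1/12, 2/3, 1/6, 1/12]
  1: [1/12, 1/6, 5/12, 1/3]
  2: [5/12, 1/12, 1/6, 1/3]
  3: [1/6, 1/2, 1/4, 1/12]
P^2 =
  0: [7/48, 2/9, 49/144, 7/24]
  1: [1/4, 41/144, 17/72, 11/48]
  2: [1/6, 17/36, 31/144, 7/48]
  3: [25/144, 37/144, 43/144, 13/48]
P^3 =
  0: [191/864, 533/1728, 71/288, 43/192]
  1: [313/1728, 301/864, 37/144, 41/192]
  2: [289/1728, 485/1728, 19/64, 49/192]
  3: [355/1728, 551/1728, 73/288, 2/9]

(P^3)[0 -> 3] = 43/192

Answer: 43/192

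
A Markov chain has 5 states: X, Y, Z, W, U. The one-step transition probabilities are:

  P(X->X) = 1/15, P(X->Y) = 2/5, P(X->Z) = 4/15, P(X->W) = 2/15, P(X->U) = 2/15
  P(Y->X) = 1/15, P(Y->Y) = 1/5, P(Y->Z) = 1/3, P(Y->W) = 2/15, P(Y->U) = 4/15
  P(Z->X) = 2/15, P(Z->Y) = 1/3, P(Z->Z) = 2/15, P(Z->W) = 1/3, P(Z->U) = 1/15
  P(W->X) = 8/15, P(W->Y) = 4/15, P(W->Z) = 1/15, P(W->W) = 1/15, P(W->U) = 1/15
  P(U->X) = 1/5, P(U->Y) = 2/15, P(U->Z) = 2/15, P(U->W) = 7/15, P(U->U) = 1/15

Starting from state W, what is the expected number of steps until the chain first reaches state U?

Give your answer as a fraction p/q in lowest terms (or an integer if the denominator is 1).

Answer: 80895/11248

Derivation:
Let h_i = expected steps to first reach U from state i.
Boundary: h_U = 0.
First-step equations for the other states:
  h_X = 1 + 1/15*h_X + 2/5*h_Y + 4/15*h_Z + 2/15*h_W + 2/15*h_U
  h_Y = 1 + 1/15*h_X + 1/5*h_Y + 1/3*h_Z + 2/15*h_W + 4/15*h_U
  h_Z = 1 + 2/15*h_X + 1/3*h_Y + 2/15*h_Z + 1/3*h_W + 1/15*h_U
  h_W = 1 + 8/15*h_X + 4/15*h_Y + 1/15*h_Z + 1/15*h_W + 1/15*h_U

Substituting h_U = 0 and rearranging gives the linear system (I - Q) h = 1:
  [14/15, -2/5, -4/15, -2/15] . (h_X, h_Y, h_Z, h_W) = 1
  [-1/15, 4/5, -1/3, -2/15] . (h_X, h_Y, h_Z, h_W) = 1
  [-2/15, -1/3, 13/15, -1/3] . (h_X, h_Y, h_Z, h_W) = 1
  [-8/15, -4/15, -1/15, 14/15] . (h_X, h_Y, h_Z, h_W) = 1

Solving yields:
  h_X = 9525/1406
  h_Y = 68055/11248
  h_Z = 40995/5624
  h_W = 80895/11248

Starting state is W, so the expected hitting time is h_W = 80895/11248.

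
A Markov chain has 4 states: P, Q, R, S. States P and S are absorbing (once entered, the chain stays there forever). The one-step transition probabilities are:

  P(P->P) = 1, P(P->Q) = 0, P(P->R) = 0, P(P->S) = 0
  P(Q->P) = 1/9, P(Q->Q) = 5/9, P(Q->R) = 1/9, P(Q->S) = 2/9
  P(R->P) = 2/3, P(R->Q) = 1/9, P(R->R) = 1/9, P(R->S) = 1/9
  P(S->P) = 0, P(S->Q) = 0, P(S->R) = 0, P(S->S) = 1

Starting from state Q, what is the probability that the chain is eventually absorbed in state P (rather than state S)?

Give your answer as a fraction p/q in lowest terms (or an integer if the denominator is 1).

Answer: 14/31

Derivation:
Let a_i = P(absorbed in P | start in state i).
Boundary conditions: a_P = 1, a_S = 0.
For each transient state i, a_i = sum_j P(i->j) * a_j:
  a_Q = 1/9*a_P + 5/9*a_Q + 1/9*a_R + 2/9*a_S
  a_R = 2/3*a_P + 1/9*a_Q + 1/9*a_R + 1/9*a_S

Substituting a_P = 1 and a_S = 0, rearrange to (I - Q) a = r where r[i] = P(i -> P):
  [4/9, -1/9] . (a_Q, a_R) = 1/9
  [-1/9, 8/9] . (a_Q, a_R) = 2/3

Solving yields:
  a_Q = 14/31
  a_R = 25/31

Starting state is Q, so the absorption probability is a_Q = 14/31.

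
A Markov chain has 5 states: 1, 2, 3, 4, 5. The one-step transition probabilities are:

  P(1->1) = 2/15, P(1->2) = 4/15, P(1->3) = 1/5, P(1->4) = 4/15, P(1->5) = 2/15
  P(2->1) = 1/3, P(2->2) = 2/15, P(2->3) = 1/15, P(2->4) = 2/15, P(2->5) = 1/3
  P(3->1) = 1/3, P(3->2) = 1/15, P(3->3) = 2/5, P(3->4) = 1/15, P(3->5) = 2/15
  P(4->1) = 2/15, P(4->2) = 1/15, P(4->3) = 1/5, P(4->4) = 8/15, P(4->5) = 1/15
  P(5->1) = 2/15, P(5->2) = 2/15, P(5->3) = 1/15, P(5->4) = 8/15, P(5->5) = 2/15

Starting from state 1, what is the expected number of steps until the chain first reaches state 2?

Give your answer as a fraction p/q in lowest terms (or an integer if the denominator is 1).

Let h_i = expected steps to first reach 2 from state i.
Boundary: h_2 = 0.
First-step equations for the other states:
  h_1 = 1 + 2/15*h_1 + 4/15*h_2 + 1/5*h_3 + 4/15*h_4 + 2/15*h_5
  h_3 = 1 + 1/3*h_1 + 1/15*h_2 + 2/5*h_3 + 1/15*h_4 + 2/15*h_5
  h_4 = 1 + 2/15*h_1 + 1/15*h_2 + 1/5*h_3 + 8/15*h_4 + 1/15*h_5
  h_5 = 1 + 2/15*h_1 + 2/15*h_2 + 1/15*h_3 + 8/15*h_4 + 2/15*h_5

Substituting h_2 = 0 and rearranging gives the linear system (I - Q) h = 1:
  [13/15, -1/5, -4/15, -2/15] . (h_1, h_3, h_4, h_5) = 1
  [-1/3, 3/5, -1/15, -2/15] . (h_1, h_3, h_4, h_5) = 1
  [-2/15, -1/5, 7/15, -1/15] . (h_1, h_3, h_4, h_5) = 1
  [-2/15, -1/15, -8/15, 13/15] . (h_1, h_3, h_4, h_5) = 1

Solving yields:
  h_1 = 1695/233
  h_3 = 2010/233
  h_4 = 2130/233
  h_5 = 1995/233

Starting state is 1, so the expected hitting time is h_1 = 1695/233.

Answer: 1695/233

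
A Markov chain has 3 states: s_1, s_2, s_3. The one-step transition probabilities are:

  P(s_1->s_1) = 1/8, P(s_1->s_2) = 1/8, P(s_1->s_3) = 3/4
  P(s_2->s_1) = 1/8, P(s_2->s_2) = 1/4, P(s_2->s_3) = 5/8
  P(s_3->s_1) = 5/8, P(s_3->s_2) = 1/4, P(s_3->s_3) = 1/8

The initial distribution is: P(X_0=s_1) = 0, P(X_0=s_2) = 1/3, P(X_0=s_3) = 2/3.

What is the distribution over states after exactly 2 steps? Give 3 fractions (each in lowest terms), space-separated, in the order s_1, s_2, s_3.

Propagating the distribution step by step (d_{t+1} = d_t * P):
d_0 = (s_1=0, s_2=1/3, s_3=2/3)
  d_1[s_1] = 0*1/8 + 1/3*1/8 + 2/3*5/8 = 11/24
  d_1[s_2] = 0*1/8 + 1/3*1/4 + 2/3*1/4 = 1/4
  d_1[s_3] = 0*3/4 + 1/3*5/8 + 2/3*1/8 = 7/24
d_1 = (s_1=11/24, s_2=1/4, s_3=7/24)
  d_2[s_1] = 11/24*1/8 + 1/4*1/8 + 7/24*5/8 = 13/48
  d_2[s_2] = 11/24*1/8 + 1/4*1/4 + 7/24*1/4 = 37/192
  d_2[s_3] = 11/24*3/4 + 1/4*5/8 + 7/24*1/8 = 103/192
d_2 = (s_1=13/48, s_2=37/192, s_3=103/192)

Answer: 13/48 37/192 103/192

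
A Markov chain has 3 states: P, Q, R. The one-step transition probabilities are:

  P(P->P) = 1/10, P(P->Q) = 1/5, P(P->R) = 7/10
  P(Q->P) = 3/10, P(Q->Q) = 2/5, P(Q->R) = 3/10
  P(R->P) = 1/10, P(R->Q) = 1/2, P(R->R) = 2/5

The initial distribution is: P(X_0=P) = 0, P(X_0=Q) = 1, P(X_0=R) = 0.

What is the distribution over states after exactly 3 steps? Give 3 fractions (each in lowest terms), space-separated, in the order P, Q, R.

Answer: 87/500 409/1000 417/1000

Derivation:
Propagating the distribution step by step (d_{t+1} = d_t * P):
d_0 = (P=0, Q=1, R=0)
  d_1[P] = 0*1/10 + 1*3/10 + 0*1/10 = 3/10
  d_1[Q] = 0*1/5 + 1*2/5 + 0*1/2 = 2/5
  d_1[R] = 0*7/10 + 1*3/10 + 0*2/5 = 3/10
d_1 = (P=3/10, Q=2/5, R=3/10)
  d_2[P] = 3/10*1/10 + 2/5*3/10 + 3/10*1/10 = 9/50
  d_2[Q] = 3/10*1/5 + 2/5*2/5 + 3/10*1/2 = 37/100
  d_2[R] = 3/10*7/10 + 2/5*3/10 + 3/10*2/5 = 9/20
d_2 = (P=9/50, Q=37/100, R=9/20)
  d_3[P] = 9/50*1/10 + 37/100*3/10 + 9/20*1/10 = 87/500
  d_3[Q] = 9/50*1/5 + 37/100*2/5 + 9/20*1/2 = 409/1000
  d_3[R] = 9/50*7/10 + 37/100*3/10 + 9/20*2/5 = 417/1000
d_3 = (P=87/500, Q=409/1000, R=417/1000)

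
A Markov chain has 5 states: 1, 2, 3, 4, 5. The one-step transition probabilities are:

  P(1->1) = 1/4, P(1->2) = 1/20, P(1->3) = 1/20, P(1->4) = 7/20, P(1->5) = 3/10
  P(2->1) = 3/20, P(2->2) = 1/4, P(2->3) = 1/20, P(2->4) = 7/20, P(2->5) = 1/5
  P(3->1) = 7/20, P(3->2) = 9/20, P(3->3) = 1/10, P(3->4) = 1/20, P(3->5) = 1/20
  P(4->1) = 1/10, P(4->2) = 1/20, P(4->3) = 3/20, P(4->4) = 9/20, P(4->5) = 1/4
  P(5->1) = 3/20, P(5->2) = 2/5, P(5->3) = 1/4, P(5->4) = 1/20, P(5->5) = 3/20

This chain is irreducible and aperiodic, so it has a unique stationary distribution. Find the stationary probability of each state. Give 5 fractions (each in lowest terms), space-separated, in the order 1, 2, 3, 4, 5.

The stationary distribution satisfies pi = pi * P, i.e.:
  pi_1 = 1/4*pi_1 + 3/20*pi_2 + 7/20*pi_3 + 1/10*pi_4 + 3/20*pi_5
  pi_2 = 1/20*pi_1 + 1/4*pi_2 + 9/20*pi_3 + 1/20*pi_4 + 2/5*pi_5
  pi_3 = 1/20*pi_1 + 1/20*pi_2 + 1/10*pi_3 + 3/20*pi_4 + 1/4*pi_5
  pi_4 = 7/20*pi_1 + 7/20*pi_2 + 1/20*pi_3 + 9/20*pi_4 + 1/20*pi_5
  pi_5 = 3/10*pi_1 + 1/5*pi_2 + 1/20*pi_3 + 1/4*pi_4 + 3/20*pi_5
with normalization: pi_1 + pi_2 + pi_3 + pi_4 + pi_5 = 1.

Using the first 4 balance equations plus normalization, the linear system A*pi = b is:
  [-3/4, 3/20, 7/20, 1/10, 3/20] . pi = 0
  [1/20, -3/4, 9/20, 1/20, 2/5] . pi = 0
  [1/20, 1/20, -9/10, 3/20, 1/4] . pi = 0
  [7/20, 7/20, 1/20, -11/20, 1/20] . pi = 0
  [1, 1, 1, 1, 1] . pi = 1

Solving yields:
  pi_1 = 24823/138780
  pi_2 = 29659/138780
  pi_3 = 866/6939
  pi_4 = 19403/69390
  pi_5 = 7043/34695

Verification (pi * P):
  24823/138780*1/4 + 29659/138780*3/20 + 866/6939*7/20 + 19403/69390*1/10 + 7043/34695*3/20 = 24823/138780 = pi_1  (ok)
  24823/138780*1/20 + 29659/138780*1/4 + 866/6939*9/20 + 19403/69390*1/20 + 7043/34695*2/5 = 29659/138780 = pi_2  (ok)
  24823/138780*1/20 + 29659/138780*1/20 + 866/6939*1/10 + 19403/69390*3/20 + 7043/34695*1/4 = 866/6939 = pi_3  (ok)
  24823/138780*7/20 + 29659/138780*7/20 + 866/6939*1/20 + 19403/69390*9/20 + 7043/34695*1/20 = 19403/69390 = pi_4  (ok)
  24823/138780*3/10 + 29659/138780*1/5 + 866/6939*1/20 + 19403/69390*1/4 + 7043/34695*3/20 = 7043/34695 = pi_5  (ok)

Answer: 24823/138780 29659/138780 866/6939 19403/69390 7043/34695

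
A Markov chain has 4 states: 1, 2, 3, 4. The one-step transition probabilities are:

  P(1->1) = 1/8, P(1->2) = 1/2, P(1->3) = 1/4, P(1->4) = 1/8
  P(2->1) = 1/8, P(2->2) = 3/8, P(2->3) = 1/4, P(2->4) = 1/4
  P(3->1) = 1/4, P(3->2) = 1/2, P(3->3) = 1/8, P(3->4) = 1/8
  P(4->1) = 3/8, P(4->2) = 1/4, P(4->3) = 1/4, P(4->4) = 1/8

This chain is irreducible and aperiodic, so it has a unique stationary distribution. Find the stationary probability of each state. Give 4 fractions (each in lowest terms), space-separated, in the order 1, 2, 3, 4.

Answer: 131/666 15/37 2/9 13/74

Derivation:
The stationary distribution satisfies pi = pi * P, i.e.:
  pi_1 = 1/8*pi_1 + 1/8*pi_2 + 1/4*pi_3 + 3/8*pi_4
  pi_2 = 1/2*pi_1 + 3/8*pi_2 + 1/2*pi_3 + 1/4*pi_4
  pi_3 = 1/4*pi_1 + 1/4*pi_2 + 1/8*pi_3 + 1/4*pi_4
  pi_4 = 1/8*pi_1 + 1/4*pi_2 + 1/8*pi_3 + 1/8*pi_4
with normalization: pi_1 + pi_2 + pi_3 + pi_4 = 1.

Using the first 3 balance equations plus normalization, the linear system A*pi = b is:
  [-7/8, 1/8, 1/4, 3/8] . pi = 0
  [1/2, -5/8, 1/2, 1/4] . pi = 0
  [1/4, 1/4, -7/8, 1/4] . pi = 0
  [1, 1, 1, 1] . pi = 1

Solving yields:
  pi_1 = 131/666
  pi_2 = 15/37
  pi_3 = 2/9
  pi_4 = 13/74

Verification (pi * P):
  131/666*1/8 + 15/37*1/8 + 2/9*1/4 + 13/74*3/8 = 131/666 = pi_1  (ok)
  131/666*1/2 + 15/37*3/8 + 2/9*1/2 + 13/74*1/4 = 15/37 = pi_2  (ok)
  131/666*1/4 + 15/37*1/4 + 2/9*1/8 + 13/74*1/4 = 2/9 = pi_3  (ok)
  131/666*1/8 + 15/37*1/4 + 2/9*1/8 + 13/74*1/8 = 13/74 = pi_4  (ok)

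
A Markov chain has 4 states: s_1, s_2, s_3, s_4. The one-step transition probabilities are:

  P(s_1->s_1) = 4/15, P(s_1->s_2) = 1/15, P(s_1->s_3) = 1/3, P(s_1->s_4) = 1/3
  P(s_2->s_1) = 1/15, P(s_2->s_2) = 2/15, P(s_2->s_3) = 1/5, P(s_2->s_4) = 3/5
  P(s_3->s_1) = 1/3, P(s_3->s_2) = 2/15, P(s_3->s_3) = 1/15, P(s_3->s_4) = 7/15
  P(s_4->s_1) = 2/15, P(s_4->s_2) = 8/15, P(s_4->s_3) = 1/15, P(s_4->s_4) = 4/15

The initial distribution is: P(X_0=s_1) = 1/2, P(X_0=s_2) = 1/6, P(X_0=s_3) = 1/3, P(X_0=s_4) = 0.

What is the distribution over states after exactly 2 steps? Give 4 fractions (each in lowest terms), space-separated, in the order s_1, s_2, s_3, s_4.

Propagating the distribution step by step (d_{t+1} = d_t * P):
d_0 = (s_1=1/2, s_2=1/6, s_3=1/3, s_4=0)
  d_1[s_1] = 1/2*4/15 + 1/6*1/15 + 1/3*1/3 + 0*2/15 = 23/90
  d_1[s_2] = 1/2*1/15 + 1/6*2/15 + 1/3*2/15 + 0*8/15 = 1/10
  d_1[s_3] = 1/2*1/3 + 1/6*1/5 + 1/3*1/15 + 0*1/15 = 2/9
  d_1[s_4] = 1/2*1/3 + 1/6*3/5 + 1/3*7/15 + 0*4/15 = 19/45
d_1 = (s_1=23/90, s_2=1/10, s_3=2/9, s_4=19/45)
  d_2[s_1] = 23/90*4/15 + 1/10*1/15 + 2/9*1/3 + 19/45*2/15 = 277/1350
  d_2[s_2] = 23/90*1/15 + 1/10*2/15 + 2/9*2/15 + 19/45*8/15 = 77/270
  d_2[s_3] = 23/90*1/3 + 1/10*1/5 + 2/9*1/15 + 19/45*1/15 = 4/27
  d_2[s_4] = 23/90*1/3 + 1/10*3/5 + 2/9*7/15 + 19/45*4/15 = 244/675
d_2 = (s_1=277/1350, s_2=77/270, s_3=4/27, s_4=244/675)

Answer: 277/1350 77/270 4/27 244/675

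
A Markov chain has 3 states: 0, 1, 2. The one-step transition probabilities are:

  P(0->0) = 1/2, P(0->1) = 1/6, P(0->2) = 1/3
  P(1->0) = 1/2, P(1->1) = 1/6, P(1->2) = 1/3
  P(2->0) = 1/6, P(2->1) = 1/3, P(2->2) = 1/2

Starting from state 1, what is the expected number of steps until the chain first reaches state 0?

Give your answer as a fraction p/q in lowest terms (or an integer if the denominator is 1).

Let h_i = expected steps to first reach 0 from state i.
Boundary: h_0 = 0.
First-step equations for the other states:
  h_1 = 1 + 1/2*h_0 + 1/6*h_1 + 1/3*h_2
  h_2 = 1 + 1/6*h_0 + 1/3*h_1 + 1/2*h_2

Substituting h_0 = 0 and rearranging gives the linear system (I - Q) h = 1:
  [5/6, -1/3] . (h_1, h_2) = 1
  [-1/3, 1/2] . (h_1, h_2) = 1

Solving yields:
  h_1 = 30/11
  h_2 = 42/11

Starting state is 1, so the expected hitting time is h_1 = 30/11.

Answer: 30/11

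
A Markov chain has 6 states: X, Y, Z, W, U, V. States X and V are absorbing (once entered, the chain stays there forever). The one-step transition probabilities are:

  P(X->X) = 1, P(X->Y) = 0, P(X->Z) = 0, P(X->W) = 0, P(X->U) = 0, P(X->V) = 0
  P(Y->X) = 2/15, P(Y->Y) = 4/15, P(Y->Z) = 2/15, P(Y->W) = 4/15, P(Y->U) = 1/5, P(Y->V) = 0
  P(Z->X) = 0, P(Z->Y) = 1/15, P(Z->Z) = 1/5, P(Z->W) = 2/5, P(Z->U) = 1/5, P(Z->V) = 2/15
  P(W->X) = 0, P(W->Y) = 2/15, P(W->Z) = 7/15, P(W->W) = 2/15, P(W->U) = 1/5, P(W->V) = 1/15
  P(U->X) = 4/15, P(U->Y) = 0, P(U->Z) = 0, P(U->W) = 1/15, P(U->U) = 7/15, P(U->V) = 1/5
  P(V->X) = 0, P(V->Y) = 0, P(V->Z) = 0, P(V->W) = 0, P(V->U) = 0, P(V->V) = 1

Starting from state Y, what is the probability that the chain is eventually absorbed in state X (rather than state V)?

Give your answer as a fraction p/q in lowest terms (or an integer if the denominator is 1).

Let a_i = P(absorbed in X | start in state i).
Boundary conditions: a_X = 1, a_V = 0.
For each transient state i, a_i = sum_j P(i->j) * a_j:
  a_Y = 2/15*a_X + 4/15*a_Y + 2/15*a_Z + 4/15*a_W + 1/5*a_U + 0*a_V
  a_Z = 0*a_X + 1/15*a_Y + 1/5*a_Z + 2/5*a_W + 1/5*a_U + 2/15*a_V
  a_W = 0*a_X + 2/15*a_Y + 7/15*a_Z + 2/15*a_W + 1/5*a_U + 1/15*a_V
  a_U = 4/15*a_X + 0*a_Y + 0*a_Z + 1/15*a_W + 7/15*a_U + 1/5*a_V

Substituting a_X = 1 and a_V = 0, rearrange to (I - Q) a = r where r[i] = P(i -> X):
  [11/15, -2/15, -4/15, -1/5] . (a_Y, a_Z, a_W, a_U) = 2/15
  [-1/15, 4/5, -2/5, -1/5] . (a_Y, a_Z, a_W, a_U) = 0
  [-2/15, -7/15, 13/15, -1/5] . (a_Y, a_Z, a_W, a_U) = 0
  [0, 0, -1/15, 8/15] . (a_Y, a_Z, a_W, a_U) = 4/15

Solving yields:
  a_Y = 741/1319
  a_Z = 1583/3957
  a_W = 1700/3957
  a_U = 2191/3957

Starting state is Y, so the absorption probability is a_Y = 741/1319.

Answer: 741/1319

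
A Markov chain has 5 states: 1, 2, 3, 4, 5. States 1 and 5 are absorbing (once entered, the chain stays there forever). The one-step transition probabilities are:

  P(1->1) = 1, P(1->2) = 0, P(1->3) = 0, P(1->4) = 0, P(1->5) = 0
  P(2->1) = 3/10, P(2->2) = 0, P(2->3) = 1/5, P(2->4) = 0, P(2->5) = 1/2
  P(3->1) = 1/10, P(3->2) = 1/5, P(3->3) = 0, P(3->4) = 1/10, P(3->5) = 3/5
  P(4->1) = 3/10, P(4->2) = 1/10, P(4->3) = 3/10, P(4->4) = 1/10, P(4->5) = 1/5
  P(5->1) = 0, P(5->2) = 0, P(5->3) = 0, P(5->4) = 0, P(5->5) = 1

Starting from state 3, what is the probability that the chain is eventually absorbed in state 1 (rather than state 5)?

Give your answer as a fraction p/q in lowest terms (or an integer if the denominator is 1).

Answer: 177/832

Derivation:
Let a_i = P(absorbed in 1 | start in state i).
Boundary conditions: a_1 = 1, a_5 = 0.
For each transient state i, a_i = sum_j P(i->j) * a_j:
  a_2 = 3/10*a_1 + 0*a_2 + 1/5*a_3 + 0*a_4 + 1/2*a_5
  a_3 = 1/10*a_1 + 1/5*a_2 + 0*a_3 + 1/10*a_4 + 3/5*a_5
  a_4 = 3/10*a_1 + 1/10*a_2 + 3/10*a_3 + 1/10*a_4 + 1/5*a_5

Substituting a_1 = 1 and a_5 = 0, rearrange to (I - Q) a = r where r[i] = P(i -> 1):
  [1, -1/5, 0] . (a_2, a_3, a_4) = 3/10
  [-1/5, 1, -1/10] . (a_2, a_3, a_4) = 1/10
  [-1/10, -3/10, 9/10] . (a_2, a_3, a_4) = 3/10

Solving yields:
  a_2 = 285/832
  a_3 = 177/832
  a_4 = 23/52

Starting state is 3, so the absorption probability is a_3 = 177/832.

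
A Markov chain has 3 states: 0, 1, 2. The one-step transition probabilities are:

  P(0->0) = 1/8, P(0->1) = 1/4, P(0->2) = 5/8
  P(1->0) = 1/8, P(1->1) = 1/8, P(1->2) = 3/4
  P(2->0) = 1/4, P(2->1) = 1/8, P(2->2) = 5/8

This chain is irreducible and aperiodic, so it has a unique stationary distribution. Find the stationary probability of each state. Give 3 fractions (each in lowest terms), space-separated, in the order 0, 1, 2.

Answer: 15/73 11/73 47/73

Derivation:
The stationary distribution satisfies pi = pi * P, i.e.:
  pi_0 = 1/8*pi_0 + 1/8*pi_1 + 1/4*pi_2
  pi_1 = 1/4*pi_0 + 1/8*pi_1 + 1/8*pi_2
  pi_2 = 5/8*pi_0 + 3/4*pi_1 + 5/8*pi_2
with normalization: pi_0 + pi_1 + pi_2 = 1.

Using the first 2 balance equations plus normalization, the linear system A*pi = b is:
  [-7/8, 1/8, 1/4] . pi = 0
  [1/4, -7/8, 1/8] . pi = 0
  [1, 1, 1] . pi = 1

Solving yields:
  pi_0 = 15/73
  pi_1 = 11/73
  pi_2 = 47/73

Verification (pi * P):
  15/73*1/8 + 11/73*1/8 + 47/73*1/4 = 15/73 = pi_0  (ok)
  15/73*1/4 + 11/73*1/8 + 47/73*1/8 = 11/73 = pi_1  (ok)
  15/73*5/8 + 11/73*3/4 + 47/73*5/8 = 47/73 = pi_2  (ok)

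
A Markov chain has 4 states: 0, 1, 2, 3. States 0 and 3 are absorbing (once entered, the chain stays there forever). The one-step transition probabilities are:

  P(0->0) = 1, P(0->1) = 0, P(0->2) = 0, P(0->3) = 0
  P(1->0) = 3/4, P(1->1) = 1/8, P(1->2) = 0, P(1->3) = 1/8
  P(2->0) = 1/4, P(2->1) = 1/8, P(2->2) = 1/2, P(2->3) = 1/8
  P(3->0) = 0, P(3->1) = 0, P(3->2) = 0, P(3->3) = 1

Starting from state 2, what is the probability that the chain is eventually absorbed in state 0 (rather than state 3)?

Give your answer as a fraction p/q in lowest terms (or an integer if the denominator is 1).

Answer: 5/7

Derivation:
Let a_i = P(absorbed in 0 | start in state i).
Boundary conditions: a_0 = 1, a_3 = 0.
For each transient state i, a_i = sum_j P(i->j) * a_j:
  a_1 = 3/4*a_0 + 1/8*a_1 + 0*a_2 + 1/8*a_3
  a_2 = 1/4*a_0 + 1/8*a_1 + 1/2*a_2 + 1/8*a_3

Substituting a_0 = 1 and a_3 = 0, rearrange to (I - Q) a = r where r[i] = P(i -> 0):
  [7/8, 0] . (a_1, a_2) = 3/4
  [-1/8, 1/2] . (a_1, a_2) = 1/4

Solving yields:
  a_1 = 6/7
  a_2 = 5/7

Starting state is 2, so the absorption probability is a_2 = 5/7.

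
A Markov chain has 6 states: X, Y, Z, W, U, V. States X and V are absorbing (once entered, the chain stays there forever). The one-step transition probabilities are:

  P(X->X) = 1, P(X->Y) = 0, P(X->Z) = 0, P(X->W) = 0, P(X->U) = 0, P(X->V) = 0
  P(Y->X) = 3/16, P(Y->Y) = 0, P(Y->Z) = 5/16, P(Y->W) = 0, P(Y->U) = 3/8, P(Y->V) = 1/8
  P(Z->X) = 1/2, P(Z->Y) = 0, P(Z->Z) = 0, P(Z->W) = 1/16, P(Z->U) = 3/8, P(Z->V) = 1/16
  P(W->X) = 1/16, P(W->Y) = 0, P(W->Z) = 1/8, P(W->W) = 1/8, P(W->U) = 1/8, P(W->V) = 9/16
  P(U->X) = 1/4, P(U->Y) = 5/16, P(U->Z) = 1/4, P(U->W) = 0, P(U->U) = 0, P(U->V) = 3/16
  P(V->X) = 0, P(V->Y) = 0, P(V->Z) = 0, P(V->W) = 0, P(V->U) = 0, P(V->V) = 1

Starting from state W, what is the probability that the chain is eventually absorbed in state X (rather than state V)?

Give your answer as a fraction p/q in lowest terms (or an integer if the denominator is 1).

Answer: 5799/21259

Derivation:
Let a_i = P(absorbed in X | start in state i).
Boundary conditions: a_X = 1, a_V = 0.
For each transient state i, a_i = sum_j P(i->j) * a_j:
  a_Y = 3/16*a_X + 0*a_Y + 5/16*a_Z + 0*a_W + 3/8*a_U + 1/8*a_V
  a_Z = 1/2*a_X + 0*a_Y + 0*a_Z + 1/16*a_W + 3/8*a_U + 1/16*a_V
  a_W = 1/16*a_X + 0*a_Y + 1/8*a_Z + 1/8*a_W + 1/8*a_U + 9/16*a_V
  a_U = 1/4*a_X + 5/16*a_Y + 1/4*a_Z + 0*a_W + 0*a_U + 3/16*a_V

Substituting a_X = 1 and a_V = 0, rearrange to (I - Q) a = r where r[i] = P(i -> X):
  [1, -5/16, 0, -3/8] . (a_Y, a_Z, a_W, a_U) = 3/16
  [0, 1, -1/16, -3/8] . (a_Y, a_Z, a_W, a_U) = 1/2
  [0, -1/8, 7/8, -1/8] . (a_Y, a_Z, a_W, a_U) = 1/16
  [-5/16, -1/4, 0, 1] . (a_Y, a_Z, a_W, a_U) = 1/4

Solving yields:
  a_Y = 14212/21259
  a_Z = 16166/21259
  a_W = 5799/21259
  a_U = 27595/42518

Starting state is W, so the absorption probability is a_W = 5799/21259.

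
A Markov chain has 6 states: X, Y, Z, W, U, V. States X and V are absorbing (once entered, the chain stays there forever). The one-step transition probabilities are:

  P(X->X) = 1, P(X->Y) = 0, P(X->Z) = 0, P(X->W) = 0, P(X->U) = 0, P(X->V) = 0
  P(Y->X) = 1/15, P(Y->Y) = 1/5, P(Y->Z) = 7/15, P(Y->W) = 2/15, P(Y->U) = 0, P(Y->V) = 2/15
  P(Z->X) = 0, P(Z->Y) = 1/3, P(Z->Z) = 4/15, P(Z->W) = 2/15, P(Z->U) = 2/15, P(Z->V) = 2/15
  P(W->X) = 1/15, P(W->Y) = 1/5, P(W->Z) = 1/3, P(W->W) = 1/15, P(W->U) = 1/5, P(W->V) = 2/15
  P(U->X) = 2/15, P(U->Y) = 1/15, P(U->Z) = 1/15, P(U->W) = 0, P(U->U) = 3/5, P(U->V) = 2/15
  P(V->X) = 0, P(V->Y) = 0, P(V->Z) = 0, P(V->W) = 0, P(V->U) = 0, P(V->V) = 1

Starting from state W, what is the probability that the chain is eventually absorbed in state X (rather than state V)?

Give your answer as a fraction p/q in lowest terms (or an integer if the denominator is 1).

Let a_i = P(absorbed in X | start in state i).
Boundary conditions: a_X = 1, a_V = 0.
For each transient state i, a_i = sum_j P(i->j) * a_j:
  a_Y = 1/15*a_X + 1/5*a_Y + 7/15*a_Z + 2/15*a_W + 0*a_U + 2/15*a_V
  a_Z = 0*a_X + 1/3*a_Y + 4/15*a_Z + 2/15*a_W + 2/15*a_U + 2/15*a_V
  a_W = 1/15*a_X + 1/5*a_Y + 1/3*a_Z + 1/15*a_W + 1/5*a_U + 2/15*a_V
  a_U = 2/15*a_X + 1/15*a_Y + 1/15*a_Z + 0*a_W + 3/5*a_U + 2/15*a_V

Substituting a_X = 1 and a_V = 0, rearrange to (I - Q) a = r where r[i] = P(i -> X):
  [4/5, -7/15, -2/15, 0] . (a_Y, a_Z, a_W, a_U) = 1/15
  [-1/3, 11/15, -2/15, -2/15] . (a_Y, a_Z, a_W, a_U) = 0
  [-1/5, -1/3, 14/15, -1/5] . (a_Y, a_Z, a_W, a_U) = 1/15
  [-1/15, -1/15, 0, 2/5] . (a_Y, a_Z, a_W, a_U) = 2/15

Solving yields:
  a_Y = 169/573
  a_Z = 155/573
  a_W = 185/573
  a_U = 245/573

Starting state is W, so the absorption probability is a_W = 185/573.

Answer: 185/573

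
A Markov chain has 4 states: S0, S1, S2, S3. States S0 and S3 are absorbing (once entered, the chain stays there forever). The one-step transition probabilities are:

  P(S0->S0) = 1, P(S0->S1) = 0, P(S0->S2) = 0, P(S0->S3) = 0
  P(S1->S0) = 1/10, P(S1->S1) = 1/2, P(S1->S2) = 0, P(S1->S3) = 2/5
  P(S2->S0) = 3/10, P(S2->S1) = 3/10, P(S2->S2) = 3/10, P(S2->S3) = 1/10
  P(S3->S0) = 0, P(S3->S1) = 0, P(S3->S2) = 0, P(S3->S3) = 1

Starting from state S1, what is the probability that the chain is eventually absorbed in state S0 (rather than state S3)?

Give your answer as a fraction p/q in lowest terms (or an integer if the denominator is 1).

Let a_i = P(absorbed in S0 | start in state i).
Boundary conditions: a_S0 = 1, a_S3 = 0.
For each transient state i, a_i = sum_j P(i->j) * a_j:
  a_S1 = 1/10*a_S0 + 1/2*a_S1 + 0*a_S2 + 2/5*a_S3
  a_S2 = 3/10*a_S0 + 3/10*a_S1 + 3/10*a_S2 + 1/10*a_S3

Substituting a_S0 = 1 and a_S3 = 0, rearrange to (I - Q) a = r where r[i] = P(i -> S0):
  [1/2, 0] . (a_S1, a_S2) = 1/10
  [-3/10, 7/10] . (a_S1, a_S2) = 3/10

Solving yields:
  a_S1 = 1/5
  a_S2 = 18/35

Starting state is S1, so the absorption probability is a_S1 = 1/5.

Answer: 1/5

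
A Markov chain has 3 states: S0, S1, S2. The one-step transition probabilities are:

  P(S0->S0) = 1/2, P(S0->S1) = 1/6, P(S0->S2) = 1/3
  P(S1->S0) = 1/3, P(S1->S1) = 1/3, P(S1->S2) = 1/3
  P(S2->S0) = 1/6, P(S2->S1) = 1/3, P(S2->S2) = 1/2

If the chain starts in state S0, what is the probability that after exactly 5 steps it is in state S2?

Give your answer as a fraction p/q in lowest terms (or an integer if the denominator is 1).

Computing P^5 by repeated multiplication:
P^1 =
  S0: [1/2, 1/6, 1/3]
  S1: [1/3, 1/3, 1/3]
  S2: [1/6, 1/3, 1/2]
P^2 =
  S0: [13/36, 1/4, 7/18]
  S1: [1/3, 5/18, 7/18]
  S2: [5/18, 11/36, 5/12]
P^3 =
  S0: [71/216, 59/216, 43/108]
  S1: [35/108, 5/18, 43/108]
  S2: [67/216, 31/108, 29/72]
P^4 =
  S0: [139/432, 361/1296, 259/648]
  S1: [26/81, 181/648, 259/648]
  S2: [103/324, 365/1296, 173/432]
P^5 =
  S0: [2491/7776, 725/2592, 1555/3888]
  S1: [415/1296, 68/243, 1555/3888]
  S2: [2485/7776, 545/1944, 1037/2592]

(P^5)[S0 -> S2] = 1555/3888

Answer: 1555/3888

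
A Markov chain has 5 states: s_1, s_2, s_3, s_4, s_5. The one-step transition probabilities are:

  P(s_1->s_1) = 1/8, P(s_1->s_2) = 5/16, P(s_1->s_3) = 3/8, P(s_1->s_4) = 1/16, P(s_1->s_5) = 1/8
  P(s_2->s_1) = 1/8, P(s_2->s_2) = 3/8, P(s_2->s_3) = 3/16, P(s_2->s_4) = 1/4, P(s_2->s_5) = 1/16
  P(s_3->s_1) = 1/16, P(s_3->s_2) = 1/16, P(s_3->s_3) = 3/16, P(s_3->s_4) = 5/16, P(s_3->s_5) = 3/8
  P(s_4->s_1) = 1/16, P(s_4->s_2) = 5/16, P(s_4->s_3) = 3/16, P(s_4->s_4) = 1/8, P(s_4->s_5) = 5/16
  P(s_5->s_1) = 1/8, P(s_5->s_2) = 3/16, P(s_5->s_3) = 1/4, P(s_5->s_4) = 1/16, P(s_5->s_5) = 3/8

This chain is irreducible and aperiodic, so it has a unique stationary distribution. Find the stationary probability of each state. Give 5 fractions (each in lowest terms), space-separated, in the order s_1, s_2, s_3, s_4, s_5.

The stationary distribution satisfies pi = pi * P, i.e.:
  pi_s_1 = 1/8*pi_s_1 + 1/8*pi_s_2 + 1/16*pi_s_3 + 1/16*pi_s_4 + 1/8*pi_s_5
  pi_s_2 = 5/16*pi_s_1 + 3/8*pi_s_2 + 1/16*pi_s_3 + 5/16*pi_s_4 + 3/16*pi_s_5
  pi_s_3 = 3/8*pi_s_1 + 3/16*pi_s_2 + 3/16*pi_s_3 + 3/16*pi_s_4 + 1/4*pi_s_5
  pi_s_4 = 1/16*pi_s_1 + 1/4*pi_s_2 + 5/16*pi_s_3 + 1/8*pi_s_4 + 1/16*pi_s_5
  pi_s_5 = 1/8*pi_s_1 + 1/16*pi_s_2 + 3/8*pi_s_3 + 5/16*pi_s_4 + 3/8*pi_s_5
with normalization: pi_s_1 + pi_s_2 + pi_s_3 + pi_s_4 + pi_s_5 = 1.

Using the first 4 balance equations plus normalization, the linear system A*pi = b is:
  [-7/8, 1/8, 1/16, 1/16, 1/8] . pi = 0
  [5/16, -5/8, 1/16, 5/16, 3/16] . pi = 0
  [3/8, 3/16, -13/16, 3/16, 1/4] . pi = 0
  [1/16, 1/4, 5/16, -7/8, 1/16] . pi = 0
  [1, 1, 1, 1, 1] . pi = 1

Solving yields:
  pi_s_1 = 5243/52320
  pi_s_2 = 2081/8720
  pi_s_3 = 1943/8720
  pi_s_4 = 4547/26160
  pi_s_5 = 4613/17440

Verification (pi * P):
  5243/52320*1/8 + 2081/8720*1/8 + 1943/8720*1/16 + 4547/26160*1/16 + 4613/17440*1/8 = 5243/52320 = pi_s_1  (ok)
  5243/52320*5/16 + 2081/8720*3/8 + 1943/8720*1/16 + 4547/26160*5/16 + 4613/17440*3/16 = 2081/8720 = pi_s_2  (ok)
  5243/52320*3/8 + 2081/8720*3/16 + 1943/8720*3/16 + 4547/26160*3/16 + 4613/17440*1/4 = 1943/8720 = pi_s_3  (ok)
  5243/52320*1/16 + 2081/8720*1/4 + 1943/8720*5/16 + 4547/26160*1/8 + 4613/17440*1/16 = 4547/26160 = pi_s_4  (ok)
  5243/52320*1/8 + 2081/8720*1/16 + 1943/8720*3/8 + 4547/26160*5/16 + 4613/17440*3/8 = 4613/17440 = pi_s_5  (ok)

Answer: 5243/52320 2081/8720 1943/8720 4547/26160 4613/17440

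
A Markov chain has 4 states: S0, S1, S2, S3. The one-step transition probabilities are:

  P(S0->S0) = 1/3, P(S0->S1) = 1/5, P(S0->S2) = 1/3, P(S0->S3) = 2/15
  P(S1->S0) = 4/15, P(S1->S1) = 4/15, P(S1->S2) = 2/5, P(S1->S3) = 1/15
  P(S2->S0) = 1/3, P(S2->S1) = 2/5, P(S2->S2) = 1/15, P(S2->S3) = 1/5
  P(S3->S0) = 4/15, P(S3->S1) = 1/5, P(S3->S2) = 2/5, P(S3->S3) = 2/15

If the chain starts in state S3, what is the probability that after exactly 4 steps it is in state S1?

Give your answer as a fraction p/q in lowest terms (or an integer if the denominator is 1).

Answer: 4678/16875

Derivation:
Computing P^4 by repeated multiplication:
P^1 =
  S0: [1/3, 1/5, 1/3, 2/15]
  S1: [4/15, 4/15, 2/5, 1/15]
  S2: [1/3, 2/5, 1/15, 1/5]
  S3: [4/15, 1/5, 2/5, 2/15]
P^2 =
  S0: [14/45, 7/25, 4/15, 32/225]
  S1: [14/45, 67/225, 56/225, 32/225]
  S2: [22/75, 6/25, 16/45, 1/9]
  S3: [14/45, 22/75, 56/225, 11/75]
P^3 =
  S0: [206/675, 34/125, 196/675, 149/1125]
  S1: [38/125, 182/675, 8/27, 439/3375]
  S2: [1046/3375, 323/1125, 884/3375, 476/3375]
  S3: [38/125, 101/375, 8/27, 88/675]
P^4 =
  S0: [1034/3375, 4661/16875, 2864/10125, 6812/50625]
  S1: [15526/50625, 2807/10125, 14224/50625, 152/1125]
  S2: [3086/10125, 4582/16875, 4928/16875, 1333/10125]
  S3: [15526/50625, 4678/16875, 14224/50625, 6841/50625]

(P^4)[S3 -> S1] = 4678/16875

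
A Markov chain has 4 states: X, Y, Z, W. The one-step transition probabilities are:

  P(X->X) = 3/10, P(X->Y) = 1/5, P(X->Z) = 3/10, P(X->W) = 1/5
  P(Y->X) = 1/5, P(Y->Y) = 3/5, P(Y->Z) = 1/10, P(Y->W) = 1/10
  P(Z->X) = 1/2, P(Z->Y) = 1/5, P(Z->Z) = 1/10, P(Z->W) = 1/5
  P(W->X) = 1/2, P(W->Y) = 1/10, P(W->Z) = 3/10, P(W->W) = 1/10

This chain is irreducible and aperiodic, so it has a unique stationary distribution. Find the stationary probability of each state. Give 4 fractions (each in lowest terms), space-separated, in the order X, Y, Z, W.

Answer: 53/156 4/13 31/156 2/13

Derivation:
The stationary distribution satisfies pi = pi * P, i.e.:
  pi_X = 3/10*pi_X + 1/5*pi_Y + 1/2*pi_Z + 1/2*pi_W
  pi_Y = 1/5*pi_X + 3/5*pi_Y + 1/5*pi_Z + 1/10*pi_W
  pi_Z = 3/10*pi_X + 1/10*pi_Y + 1/10*pi_Z + 3/10*pi_W
  pi_W = 1/5*pi_X + 1/10*pi_Y + 1/5*pi_Z + 1/10*pi_W
with normalization: pi_X + pi_Y + pi_Z + pi_W = 1.

Using the first 3 balance equations plus normalization, the linear system A*pi = b is:
  [-7/10, 1/5, 1/2, 1/2] . pi = 0
  [1/5, -2/5, 1/5, 1/10] . pi = 0
  [3/10, 1/10, -9/10, 3/10] . pi = 0
  [1, 1, 1, 1] . pi = 1

Solving yields:
  pi_X = 53/156
  pi_Y = 4/13
  pi_Z = 31/156
  pi_W = 2/13

Verification (pi * P):
  53/156*3/10 + 4/13*1/5 + 31/156*1/2 + 2/13*1/2 = 53/156 = pi_X  (ok)
  53/156*1/5 + 4/13*3/5 + 31/156*1/5 + 2/13*1/10 = 4/13 = pi_Y  (ok)
  53/156*3/10 + 4/13*1/10 + 31/156*1/10 + 2/13*3/10 = 31/156 = pi_Z  (ok)
  53/156*1/5 + 4/13*1/10 + 31/156*1/5 + 2/13*1/10 = 2/13 = pi_W  (ok)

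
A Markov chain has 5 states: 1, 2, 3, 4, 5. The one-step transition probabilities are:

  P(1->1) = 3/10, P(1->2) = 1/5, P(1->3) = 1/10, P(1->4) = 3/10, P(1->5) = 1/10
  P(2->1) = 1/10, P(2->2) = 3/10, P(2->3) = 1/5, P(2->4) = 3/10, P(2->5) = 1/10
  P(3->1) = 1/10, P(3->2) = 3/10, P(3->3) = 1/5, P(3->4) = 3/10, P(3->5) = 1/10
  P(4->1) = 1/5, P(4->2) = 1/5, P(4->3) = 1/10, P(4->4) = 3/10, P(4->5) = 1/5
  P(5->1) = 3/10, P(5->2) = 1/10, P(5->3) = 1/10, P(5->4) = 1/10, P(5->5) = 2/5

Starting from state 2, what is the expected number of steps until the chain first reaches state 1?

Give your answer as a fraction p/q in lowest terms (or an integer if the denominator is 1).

Let h_i = expected steps to first reach 1 from state i.
Boundary: h_1 = 0.
First-step equations for the other states:
  h_2 = 1 + 1/10*h_1 + 3/10*h_2 + 1/5*h_3 + 3/10*h_4 + 1/10*h_5
  h_3 = 1 + 1/10*h_1 + 3/10*h_2 + 1/5*h_3 + 3/10*h_4 + 1/10*h_5
  h_4 = 1 + 1/5*h_1 + 1/5*h_2 + 1/10*h_3 + 3/10*h_4 + 1/5*h_5
  h_5 = 1 + 3/10*h_1 + 1/10*h_2 + 1/10*h_3 + 1/10*h_4 + 2/5*h_5

Substituting h_1 = 0 and rearranging gives the linear system (I - Q) h = 1:
  [7/10, -1/5, -3/10, -1/10] . (h_2, h_3, h_4, h_5) = 1
  [-3/10, 4/5, -3/10, -1/10] . (h_2, h_3, h_4, h_5) = 1
  [-1/5, -1/10, 7/10, -1/5] . (h_2, h_3, h_4, h_5) = 1
  [-1/10, -1/10, -1/10, 3/5] . (h_2, h_3, h_4, h_5) = 1

Solving yields:
  h_2 = 80/13
  h_3 = 80/13
  h_4 = 70/13
  h_5 = 60/13

Starting state is 2, so the expected hitting time is h_2 = 80/13.

Answer: 80/13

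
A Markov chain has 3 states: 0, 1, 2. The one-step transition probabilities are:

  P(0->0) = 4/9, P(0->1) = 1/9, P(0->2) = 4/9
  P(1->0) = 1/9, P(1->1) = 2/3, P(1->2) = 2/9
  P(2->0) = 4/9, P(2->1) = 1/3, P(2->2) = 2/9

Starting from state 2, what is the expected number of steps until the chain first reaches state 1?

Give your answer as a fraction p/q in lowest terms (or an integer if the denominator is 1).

Answer: 81/19

Derivation:
Let h_i = expected steps to first reach 1 from state i.
Boundary: h_1 = 0.
First-step equations for the other states:
  h_0 = 1 + 4/9*h_0 + 1/9*h_1 + 4/9*h_2
  h_2 = 1 + 4/9*h_0 + 1/3*h_1 + 2/9*h_2

Substituting h_1 = 0 and rearranging gives the linear system (I - Q) h = 1:
  [5/9, -4/9] . (h_0, h_2) = 1
  [-4/9, 7/9] . (h_0, h_2) = 1

Solving yields:
  h_0 = 99/19
  h_2 = 81/19

Starting state is 2, so the expected hitting time is h_2 = 81/19.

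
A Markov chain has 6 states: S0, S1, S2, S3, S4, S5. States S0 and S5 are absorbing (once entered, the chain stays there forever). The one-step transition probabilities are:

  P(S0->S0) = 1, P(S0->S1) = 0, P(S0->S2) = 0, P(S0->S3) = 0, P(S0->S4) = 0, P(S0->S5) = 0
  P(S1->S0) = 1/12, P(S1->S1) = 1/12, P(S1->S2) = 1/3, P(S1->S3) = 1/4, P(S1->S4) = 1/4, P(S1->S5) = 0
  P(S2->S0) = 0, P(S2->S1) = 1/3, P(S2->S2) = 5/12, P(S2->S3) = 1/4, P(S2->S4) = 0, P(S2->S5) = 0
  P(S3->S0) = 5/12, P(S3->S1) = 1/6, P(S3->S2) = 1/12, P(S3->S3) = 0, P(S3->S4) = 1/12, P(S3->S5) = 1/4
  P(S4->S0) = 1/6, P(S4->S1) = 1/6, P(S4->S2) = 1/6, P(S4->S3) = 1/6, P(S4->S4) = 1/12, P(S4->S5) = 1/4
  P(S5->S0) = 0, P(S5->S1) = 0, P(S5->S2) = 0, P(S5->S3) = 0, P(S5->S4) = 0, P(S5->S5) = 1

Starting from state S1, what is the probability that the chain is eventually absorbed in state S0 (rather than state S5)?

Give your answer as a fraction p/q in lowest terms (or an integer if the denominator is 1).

Answer: 3538/5635

Derivation:
Let a_i = P(absorbed in S0 | start in state i).
Boundary conditions: a_S0 = 1, a_S5 = 0.
For each transient state i, a_i = sum_j P(i->j) * a_j:
  a_S1 = 1/12*a_S0 + 1/12*a_S1 + 1/3*a_S2 + 1/4*a_S3 + 1/4*a_S4 + 0*a_S5
  a_S2 = 0*a_S0 + 1/3*a_S1 + 5/12*a_S2 + 1/4*a_S3 + 0*a_S4 + 0*a_S5
  a_S3 = 5/12*a_S0 + 1/6*a_S1 + 1/12*a_S2 + 0*a_S3 + 1/12*a_S4 + 1/4*a_S5
  a_S4 = 1/6*a_S0 + 1/6*a_S1 + 1/6*a_S2 + 1/6*a_S3 + 1/12*a_S4 + 1/4*a_S5

Substituting a_S0 = 1 and a_S5 = 0, rearrange to (I - Q) a = r where r[i] = P(i -> S0):
  [11/12, -1/3, -1/4, -1/4] . (a_S1, a_S2, a_S3, a_S4) = 1/12
  [-1/3, 7/12, -1/4, 0] . (a_S1, a_S2, a_S3, a_S4) = 0
  [-1/6, -1/12, 1, -1/12] . (a_S1, a_S2, a_S3, a_S4) = 5/12
  [-1/6, -1/6, -1/6, 11/12] . (a_S1, a_S2, a_S3, a_S4) = 1/6

Solving yields:
  a_S1 = 3538/5635
  a_S2 = 3511/5635
  a_S3 = 695/1127
  a_S4 = 2938/5635

Starting state is S1, so the absorption probability is a_S1 = 3538/5635.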